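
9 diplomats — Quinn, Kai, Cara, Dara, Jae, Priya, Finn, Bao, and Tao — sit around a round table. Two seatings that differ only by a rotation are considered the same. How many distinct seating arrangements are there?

Fix one person's seat to break rotational symmetry; the remaining 8 people can be arranged in (8)! = 40320 ways.

40320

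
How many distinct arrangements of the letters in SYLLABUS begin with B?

1260

Fix B in the first position and arrange the remaining 7 letters.
Those 7 letters have L appearing twice and S appearing twice, giving (7)!/(2!·2!) = 1260.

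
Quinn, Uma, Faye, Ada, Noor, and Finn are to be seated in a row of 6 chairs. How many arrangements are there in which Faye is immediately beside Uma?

240

Place the 4 others and the Faye-Uma pair as 5 objects in a line; the pair has 2 internal arrangements.
So the count is 2·(5)! = 240.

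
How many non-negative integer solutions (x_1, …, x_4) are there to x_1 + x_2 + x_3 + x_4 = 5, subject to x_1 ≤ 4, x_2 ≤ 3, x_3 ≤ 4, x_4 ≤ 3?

Ignoring the caps, the number of non-negative solutions to x_1+…+x_4 = 5 is C(8,3) = 56.
Subtract solutions that violate a single cap (substitute x_i' = x_i − (cap_i+1)): x_1 ≥ 5 gives C(3,3) = 1; x_2 ≥ 4 gives C(4,3) = 4; x_3 ≥ 5 gives C(3,3) = 1; x_4 ≥ 4 gives C(4,3) = 4. Together 10.
No two caps can be exceeded simultaneously, so the pair terms are all 0.
By inclusion–exclusion the count is 56 − 10 + 0 = 46.

46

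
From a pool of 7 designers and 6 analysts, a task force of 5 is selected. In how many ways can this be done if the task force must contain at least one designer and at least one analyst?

Total 5-person selections from all 13: C(13,5) = 1287.
Selections missing a whole group: no designers → C(6,5) = 6; no analysts → C(7,5) = 21.
Both groups omitted at once is impossible, so 1287 − 27 = 1260.

1260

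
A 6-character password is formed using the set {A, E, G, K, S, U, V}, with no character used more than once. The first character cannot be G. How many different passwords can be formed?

4320

The first character has 7−1 = 6 choices (anything except G).
The remaining 5 characters are filled from the other 6 symbols without repetition: 6 × 5 × 4 × 3 × 2 = 720.
Total: 6 × 720 = 4320.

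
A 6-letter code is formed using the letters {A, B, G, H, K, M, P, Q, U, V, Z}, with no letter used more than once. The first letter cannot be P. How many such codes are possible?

The first letter has 11−1 = 10 choices (anything except P).
The remaining 5 letters are filled from the other 10 symbols without repetition: 10 × 9 × 8 × 7 × 6 = 30240.
Total: 10 × 30240 = 302400.

302400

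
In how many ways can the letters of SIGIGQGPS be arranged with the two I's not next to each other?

Total arrangements of SIGIGQGPS: 9!/(3!·2!·2!) = 15120.
If the two I's are adjacent, glue them into one block, leaving 8 items to arrange: (8)!/(3!·2!) = 3360 ways.
Hence 15120 − 3360 = 11760.

11760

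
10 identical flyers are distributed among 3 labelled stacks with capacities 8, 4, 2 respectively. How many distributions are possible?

12

By stars and bars, unrestricted non-negative solutions to x_1+…+x_3 = 10 number C(10+2,2) = 66.
Subtract solutions that violate a single cap (substitute x_i' = x_i − (cap_i+1)): x_1 ≥ 9 gives C(3,2) = 3; x_2 ≥ 5 gives C(7,2) = 21; x_3 ≥ 3 gives C(9,2) = 36. Together 60.
Add back pairs where two caps are both exceeded: 0 + 0 + 6 = 6.
By inclusion–exclusion the count is 66 − 60 + 6 = 12.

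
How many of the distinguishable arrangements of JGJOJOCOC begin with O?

1680

With the first slot taken by O, it remains to arrange the other 8 letters (JGJJOCOC).
Those 8 letters have C appearing twice, J appearing 3 times, and O appearing twice, giving (8)!/(3!·2!·2!) = 1680.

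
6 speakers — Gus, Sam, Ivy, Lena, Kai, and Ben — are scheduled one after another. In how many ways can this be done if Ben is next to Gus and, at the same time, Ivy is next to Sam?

Treat {Ben,Gus} as one block (2 orders) and {Ivy,Sam} as another (2 orders).
That leaves 4 units to arrange: 2 × 2 × 4! = 4 × 24 = 96.

96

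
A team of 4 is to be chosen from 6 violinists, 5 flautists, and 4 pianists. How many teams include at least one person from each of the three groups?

Total 4-person selections from all 15: C(15,4) = 1365.
Subtract selections that omit an entire group: no violinists → C(9,4) = 126; no flautists → C(10,4) = 210; no pianists → C(11,4) = 330.
Add back selections omitting two groups (i.e. drawn from a single group): C(6,4) + C(5,4) + C(4,4) = 21.
By inclusion–exclusion: 1365 − 666 + 21 = 720.

720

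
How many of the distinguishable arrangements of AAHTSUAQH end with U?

With the last slot taken by U, it remains to arrange the other 8 letters (AAHTSAQH).
Those 8 letters have A appearing 3 times and H appearing twice, giving (8)!/(3!·2!) = 3360.

3360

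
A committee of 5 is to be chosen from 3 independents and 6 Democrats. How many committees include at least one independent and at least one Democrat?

With no constraint there are C(9,5) = 126 possible selections.
Selections missing a whole group: no independents → C(6,5) = 6; no Democrats → C(3,5) = 0.
Both groups omitted at once is impossible, so 126 − 6 = 120.

120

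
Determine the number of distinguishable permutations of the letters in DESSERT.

1260

Letter multiplicities in DESSERT: D×1, E×2, R×1, S×2, T×1.
Dividing 7! = 5040 by 2!·2! = 4 for the repeated letters gives 1260.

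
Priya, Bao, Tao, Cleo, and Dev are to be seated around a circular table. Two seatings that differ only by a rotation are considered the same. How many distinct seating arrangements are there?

24

Around a circle, 5 distinct people have 5!/5 = (4)! = 24 rotationally distinct seatings.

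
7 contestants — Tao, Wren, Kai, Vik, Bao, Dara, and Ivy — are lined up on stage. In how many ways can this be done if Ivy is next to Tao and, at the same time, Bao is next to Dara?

480

Treat {Ivy,Tao} as one block (2 orders) and {Bao,Dara} as another (2 orders).
That leaves 5 units to arrange: 2 × 2 × 5! = 4 × 120 = 480.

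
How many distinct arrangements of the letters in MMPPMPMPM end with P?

Fix P in the last position and arrange the remaining 8 letters.
Those 8 letters have M appearing 5 times and P appearing 3 times, giving (8)!/(5!·3!) = 56.

56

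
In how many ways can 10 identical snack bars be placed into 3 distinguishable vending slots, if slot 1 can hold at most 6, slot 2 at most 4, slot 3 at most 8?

By stars and bars, unrestricted non-negative solutions to x_1+…+x_3 = 10 number C(10+2,2) = 66.
Subtract solutions that violate a single cap (substitute x_i' = x_i − (cap_i+1)): x_1 ≥ 7 gives C(5,2) = 10; x_2 ≥ 5 gives C(7,2) = 21; x_3 ≥ 9 gives C(3,2) = 3. Together 34.
No two caps can be exceeded simultaneously, so the pair terms are all 0.
By inclusion–exclusion the count is 66 − 34 + 0 = 32.

32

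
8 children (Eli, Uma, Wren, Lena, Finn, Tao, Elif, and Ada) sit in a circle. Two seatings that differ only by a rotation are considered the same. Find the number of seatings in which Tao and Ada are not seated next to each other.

Without the restriction there are (7)! = 5040 seatings.
Those with Tao next to Ada: fuse the pair into one unit and seat 7 units around a circle — 2·(6)! = 1440.
Subtracting, 5040 − 1440 = 3600.

3600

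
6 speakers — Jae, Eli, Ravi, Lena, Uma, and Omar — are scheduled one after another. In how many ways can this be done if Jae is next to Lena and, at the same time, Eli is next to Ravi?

Treat {Jae,Lena} as one block (2 orders) and {Eli,Ravi} as another (2 orders).
That leaves 4 units to arrange: 2 × 2 × 4! = 4 × 24 = 96.

96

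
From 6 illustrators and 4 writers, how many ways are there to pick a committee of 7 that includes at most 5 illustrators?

116

Split by how many illustrators are chosen (0 through 5).
Sum: C(6,0)·C(4,7) + C(6,1)·C(4,6) + C(6,2)·C(4,5) + C(6,3)·C(4,4) + C(6,4)·C(4,3) + C(6,5)·C(4,2) = 0 + 0 + 0 + 20 + 60 + 36 = 116.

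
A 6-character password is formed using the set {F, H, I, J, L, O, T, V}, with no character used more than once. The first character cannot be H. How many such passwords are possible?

The first character has 8−1 = 7 choices (anything except H).
The remaining 5 characters are filled from the other 7 symbols without repetition: 7 × 6 × 5 × 4 × 3 = 2520.
Total: 7 × 2520 = 17640.

17640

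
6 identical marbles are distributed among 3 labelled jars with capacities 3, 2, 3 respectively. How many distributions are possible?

6

Ignoring the caps, the number of non-negative solutions to x_1+…+x_3 = 6 is C(8,2) = 28.
Subtract solutions that violate a single cap (substitute x_i' = x_i − (cap_i+1)): x_1 ≥ 4 gives C(4,2) = 6; x_2 ≥ 3 gives C(5,2) = 10; x_3 ≥ 4 gives C(4,2) = 6. Together 22.
No two caps can be exceeded simultaneously, so the pair terms are all 0.
By inclusion–exclusion the count is 28 − 22 + 0 = 6.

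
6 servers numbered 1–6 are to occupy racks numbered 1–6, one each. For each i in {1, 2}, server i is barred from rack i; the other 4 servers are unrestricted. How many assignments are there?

504

Let Aᵢ (for i ∈ {1, 2}) be the placements that put server i in its forbidden rack. Any j of these fix j positions, leaving (6−j)! ways to fill the rest, and there are C(2,j) ways to pick which j.
By inclusion–exclusion, the number of valid placements is Σ_{j=0}^{2} (−1)^j C(2,j)·(6−j)!.
Computing: 720 − 240 + 24 = 504.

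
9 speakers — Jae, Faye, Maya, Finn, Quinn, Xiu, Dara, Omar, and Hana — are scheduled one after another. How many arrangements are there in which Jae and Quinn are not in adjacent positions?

282240

There are 9! = 362880 arrangements in all. If Jae and Quinn are adjacent, merging them into one block gives 2·(8)! = 80640 arrangements.
Complementary counting: 362880 − 80640 = 282240.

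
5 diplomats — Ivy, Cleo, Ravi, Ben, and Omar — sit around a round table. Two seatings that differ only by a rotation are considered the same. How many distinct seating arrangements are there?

24

Fix one person's seat to break rotational symmetry; the remaining 4 people can be arranged in (4)! = 24 ways.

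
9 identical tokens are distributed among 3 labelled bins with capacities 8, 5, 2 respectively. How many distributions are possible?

Ignoring the caps, the number of non-negative solutions to x_1+…+x_3 = 9 is C(11,2) = 55.
Subtract solutions that violate a single cap (substitute x_i' = x_i − (cap_i+1)): x_1 ≥ 9 gives C(2,2) = 1; x_2 ≥ 6 gives C(5,2) = 10; x_3 ≥ 3 gives C(8,2) = 28. Together 39.
Add back pairs where two caps are both exceeded: 0 + 0 + 1 = 1.
By inclusion–exclusion the count is 55 − 39 + 1 = 17.

17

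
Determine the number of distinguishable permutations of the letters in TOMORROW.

The 8 letters of TOMORROW have repeats: O appearing 3 times and R appearing twice.
Dividing 8! = 40320 by 3!·2! = 12 for the repeated letters gives 3360.

3360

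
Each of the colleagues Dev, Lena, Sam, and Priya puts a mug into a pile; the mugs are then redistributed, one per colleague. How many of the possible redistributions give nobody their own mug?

9

Count assignments avoiding every fixed point. For any j of the 4 colleagues fixed to their own mug, the other 4−j can be arranged in (4−j)! ways.
By inclusion–exclusion this is Σ_{j=0}^{4} (−1)^j C(4,j)·(4−j)!.
Computing: 24 − 24 + 12 − 4 + 1 = 9.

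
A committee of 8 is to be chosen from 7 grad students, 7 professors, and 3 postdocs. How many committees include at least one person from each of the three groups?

21217

With no constraint there are C(17,8) = 24310 possible selections.
Subtract selections that omit an entire group: no grad students → C(10,8) = 45; no professors → C(10,8) = 45; no postdocs → C(14,8) = 3003.
Add back selections omitting two groups (i.e. drawn from a single group): C(7,8) + C(7,8) + C(3,8) = 0.
By inclusion–exclusion: 24310 − 3093 + 0 = 21217.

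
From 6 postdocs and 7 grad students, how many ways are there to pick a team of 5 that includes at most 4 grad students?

Split by how many grad students are chosen (0 through 4).
Sum: C(7,0)·C(6,5) + C(7,1)·C(6,4) + C(7,2)·C(6,3) + C(7,3)·C(6,2) + C(7,4)·C(6,1) = 6 + 105 + 420 + 525 + 210 = 1266.

1266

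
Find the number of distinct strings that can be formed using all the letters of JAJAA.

JAJAA has 5 letters with A appearing 3 times and J appearing twice.
The number of distinct arrangements is 5!/(3!·2!) = 120/12 = 10.

10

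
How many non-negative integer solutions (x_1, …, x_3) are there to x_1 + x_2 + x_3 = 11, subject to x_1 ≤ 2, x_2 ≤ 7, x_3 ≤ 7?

Without the upper bounds there are C(13,2) = 78 ways to split 11 among 3 variables.
Subtract solutions that violate a single cap (substitute x_i' = x_i − (cap_i+1)): x_1 ≥ 3 gives C(10,2) = 45; x_2 ≥ 8 gives C(5,2) = 10; x_3 ≥ 8 gives C(5,2) = 10. Together 65.
Add back pairs where two caps are both exceeded: 1 + 1 + 0 = 2.
By inclusion–exclusion the count is 78 − 65 + 2 = 15.

15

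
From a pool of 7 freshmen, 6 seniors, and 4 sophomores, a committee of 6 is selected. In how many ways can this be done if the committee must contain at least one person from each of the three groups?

With no constraint there are C(17,6) = 12376 possible selections.
Subtract selections that omit an entire group: no freshmen → C(10,6) = 210; no seniors → C(11,6) = 462; no sophomores → C(13,6) = 1716.
Add back selections omitting two groups (i.e. drawn from a single group): C(7,6) + C(6,6) + C(4,6) = 8.
By inclusion–exclusion: 12376 − 2388 + 8 = 9996.

9996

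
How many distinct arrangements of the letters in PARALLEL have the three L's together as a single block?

Treat the 3 copies of L as a single block. The multiset to arrange is then {LLL, A, A, E, P, R}, 6 items in all.
That gives (6)!/(2!) = 360 arrangements.

360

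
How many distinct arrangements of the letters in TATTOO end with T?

Fix T in the last position and arrange the remaining 5 letters.
Those 5 letters have O appearing twice and T appearing twice, giving (5)!/(2!·2!) = 30.

30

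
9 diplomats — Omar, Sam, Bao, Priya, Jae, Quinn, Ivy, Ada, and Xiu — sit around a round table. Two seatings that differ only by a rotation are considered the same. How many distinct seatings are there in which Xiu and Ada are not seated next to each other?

Without the restriction there are (8)! = 40320 seatings.
Those with Xiu next to Ada: fuse the pair into one unit and seat 8 units around a circle — 2·(7)! = 10080.
Subtracting, 40320 − 10080 = 30240.

30240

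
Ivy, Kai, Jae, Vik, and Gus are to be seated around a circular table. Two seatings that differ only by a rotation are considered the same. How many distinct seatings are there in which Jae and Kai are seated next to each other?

Treat {Jae, Kai} as one unit (2 internal orders) and seat the resulting 4 units around the table: (3)! circular arrangements.
So 2 × (3)! = 2 × 6 = 12.

12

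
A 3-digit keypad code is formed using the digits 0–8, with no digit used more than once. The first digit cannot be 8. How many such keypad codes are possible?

The first digit has 9−1 = 8 choices (anything except 8).
The remaining 2 digits are filled from the other 8 symbols without repetition: 8 × 7 = 56.
Total: 8 × 56 = 448.

448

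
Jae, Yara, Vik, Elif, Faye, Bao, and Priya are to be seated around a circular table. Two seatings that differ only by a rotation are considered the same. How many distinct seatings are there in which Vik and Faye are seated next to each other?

240

Treat {Vik, Faye} as one unit (2 internal orders) and seat the resulting 6 units around the table: (5)! circular arrangements.
So 2 × (5)! = 2 × 120 = 240.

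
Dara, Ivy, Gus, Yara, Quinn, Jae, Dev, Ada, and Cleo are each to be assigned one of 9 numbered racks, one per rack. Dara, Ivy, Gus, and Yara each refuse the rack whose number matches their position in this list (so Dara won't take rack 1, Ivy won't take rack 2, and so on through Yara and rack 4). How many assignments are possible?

Let Aᵢ (for 1 ≤ i ≤ 4) be the placements that put person i in their forbidden rack. Any j of these fix j positions, leaving (9−j)! ways to fill the rest, and there are C(4,j) ways to pick which j.
By inclusion–exclusion, the number of valid placements is Σ_{j=0}^{4} (−1)^j C(4,j)·(9−j)!.
Computing: 362880 − 161280 + 30240 − 2880 + 120 = 229080.

229080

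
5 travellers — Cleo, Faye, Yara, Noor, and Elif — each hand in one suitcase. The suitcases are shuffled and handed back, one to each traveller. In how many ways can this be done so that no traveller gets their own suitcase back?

This is the derangement count D_5: permutations of 5 items with no fixed point.
By inclusion–exclusion this is Σ_{j=0}^{5} (−1)^j C(5,j)·(5−j)!.
Computing: 120 − 120 + 60 − 20 + 5 − 1 = 44.

44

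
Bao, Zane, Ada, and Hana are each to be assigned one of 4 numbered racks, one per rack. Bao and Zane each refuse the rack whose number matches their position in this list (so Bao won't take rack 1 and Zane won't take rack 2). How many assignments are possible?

Let Aᵢ (for i ∈ {1, 2}) be the placements that put person i in their forbidden rack. Any j of these fix j positions, leaving (4−j)! ways to fill the rest, and there are C(2,j) ways to pick which j.
By inclusion–exclusion, the number of valid placements is Σ_{j=0}^{2} (−1)^j C(2,j)·(4−j)!.
Computing: 24 − 12 + 2 = 14.

14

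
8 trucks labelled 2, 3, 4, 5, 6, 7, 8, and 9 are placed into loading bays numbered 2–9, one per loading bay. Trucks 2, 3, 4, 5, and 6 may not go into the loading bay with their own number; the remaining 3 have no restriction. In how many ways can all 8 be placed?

21234

Let Aᵢ (for 2 ≤ i ≤ 6) be the placements that put truck i in its forbidden loading bay. Any j of these fix j positions, leaving (8−j)! ways to fill the rest, and there are C(5,j) ways to pick which j.
By inclusion–exclusion, the number of valid placements is Σ_{j=0}^{5} (−1)^j C(5,j)·(8−j)!.
Computing: 40320 − 25200 + 7200 − 1200 + 120 − 6 = 21234.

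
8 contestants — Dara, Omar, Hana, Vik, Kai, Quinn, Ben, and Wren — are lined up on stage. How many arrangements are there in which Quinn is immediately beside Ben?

10080

Treat {Quinn, Ben} as a single unit. There are 7 units to order, and the pair itself can be ordered 2 ways.
That gives 2 × 7! = 2 × 5040 = 10080.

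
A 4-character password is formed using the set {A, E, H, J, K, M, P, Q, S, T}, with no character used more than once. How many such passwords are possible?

With no repetition, fill the 4 characters in order: 10 choices, then 9, down to 7.
10 × 9 × 8 × 7 = 5040.

5040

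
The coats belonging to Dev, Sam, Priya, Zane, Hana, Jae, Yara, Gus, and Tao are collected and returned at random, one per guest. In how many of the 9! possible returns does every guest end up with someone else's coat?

133496

Count assignments avoiding every fixed point. For any j of the 9 guests fixed to their own coat, the other 9−j can be arranged in (9−j)! ways.
By inclusion–exclusion this is Σ_{j=0}^{9} (−1)^j C(9,j)·(9−j)!.
Computing: 362880 − 362880 + 181440 − 60480 + 15120 − 3024 + 504 − 72 + 9 − 1 = 133496.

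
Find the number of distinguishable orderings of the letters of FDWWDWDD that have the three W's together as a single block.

30

Treat the 3 copies of W as a single block. The multiset to arrange is then {WWW, D, D, D, D, F}, 6 items in all.
That gives (6)!/(4!) = 30 arrangements.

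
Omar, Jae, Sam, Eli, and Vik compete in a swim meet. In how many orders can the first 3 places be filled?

60

There are 5 choices for 1st place, 4 for 2nd, and 3 for 3rd.
That gives 5 × 4 × 3 = 60.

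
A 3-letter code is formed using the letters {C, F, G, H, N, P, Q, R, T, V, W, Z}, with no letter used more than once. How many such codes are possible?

With no repetition, fill the 3 letters in order: 12 choices, then 11, down to 10.
That product is 12 × 11 × 10 = 1320.

1320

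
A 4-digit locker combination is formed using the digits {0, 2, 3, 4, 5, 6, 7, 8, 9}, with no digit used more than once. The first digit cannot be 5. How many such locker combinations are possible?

The first digit has 9−1 = 8 choices (anything except 5).
The remaining 3 digits are filled from the other 8 symbols without repetition: 8 × 7 × 6 = 336.
Total: 8 × 336 = 2688.

2688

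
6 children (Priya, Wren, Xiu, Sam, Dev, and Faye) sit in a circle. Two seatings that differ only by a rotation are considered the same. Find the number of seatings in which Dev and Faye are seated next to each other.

48

Treat {Dev, Faye} as one unit (2 internal orders) and seat the resulting 5 units around the table: (4)! circular arrangements.
So 2 × (4)! = 2 × 24 = 48.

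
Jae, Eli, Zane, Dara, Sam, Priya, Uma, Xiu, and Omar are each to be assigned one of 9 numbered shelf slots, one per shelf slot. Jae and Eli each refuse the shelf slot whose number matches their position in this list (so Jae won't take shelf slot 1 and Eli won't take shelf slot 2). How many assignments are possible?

Let Aᵢ (for i ∈ {1, 2}) be the placements that put person i in their forbidden shelf slot. Any j of these fix j positions, leaving (9−j)! ways to fill the rest, and there are C(2,j) ways to pick which j.
By inclusion–exclusion, the number of valid placements is Σ_{j=0}^{2} (−1)^j C(2,j)·(9−j)!.
Computing: 362880 − 80640 + 5040 = 287280.

287280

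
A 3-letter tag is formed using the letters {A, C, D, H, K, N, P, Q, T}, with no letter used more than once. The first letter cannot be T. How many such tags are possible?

448

The first letter has 9−1 = 8 choices (anything except T).
The remaining 2 letters are filled from the other 8 symbols without repetition: 8 × 7 = 56.
Total: 8 × 56 = 448.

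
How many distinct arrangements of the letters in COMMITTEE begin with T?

Fix T in the first position and arrange the remaining 8 letters.
Those 8 letters have E appearing twice and M appearing twice, giving (8)!/(2!·2!) = 10080.

10080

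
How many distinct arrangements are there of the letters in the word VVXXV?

10

VVXXV has 5 letters with V appearing 3 times and X appearing twice.
The number of distinct arrangements is 5!/(3!·2!) = 120/12 = 10.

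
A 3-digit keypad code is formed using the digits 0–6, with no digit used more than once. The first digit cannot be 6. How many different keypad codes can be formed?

180

The first digit has 7−1 = 6 choices (anything except 6).
The remaining 2 digits are filled from the other 6 symbols without repetition: 6 × 5 = 30.
Total: 6 × 30 = 180.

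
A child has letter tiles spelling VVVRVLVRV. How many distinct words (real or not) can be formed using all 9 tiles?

252

VVVRVLVRV has 9 letters with R appearing twice and V appearing 6 times.
So there are 9! / (6!·2!) = 252 distinguishable arrangements.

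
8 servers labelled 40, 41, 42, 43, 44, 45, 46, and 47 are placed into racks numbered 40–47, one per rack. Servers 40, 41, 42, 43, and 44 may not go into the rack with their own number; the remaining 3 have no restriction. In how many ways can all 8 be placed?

21234

Let Aᵢ (for 40 ≤ i ≤ 44) be the placements that put server i in its forbidden rack. Any j of these fix j positions, leaving (8−j)! ways to fill the rest, and there are C(5,j) ways to pick which j.
By inclusion–exclusion, the number of valid placements is Σ_{j=0}^{5} (−1)^j C(5,j)·(8−j)!.
Computing: 40320 − 25200 + 7200 − 1200 + 120 − 6 = 21234.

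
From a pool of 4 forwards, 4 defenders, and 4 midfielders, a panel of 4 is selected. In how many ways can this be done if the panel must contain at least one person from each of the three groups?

288

Unrestricted: C(12,4) = 495 ways to pick any 4 of the 12.
Selections missing a whole group: no forwards → C(8,4) = 70; no defenders → C(8,4) = 70; no midfielders → C(8,4) = 70.
Add back selections omitting two groups (i.e. drawn from a single group): C(4,4) + C(4,4) + C(4,4) = 3.
By inclusion–exclusion: 495 − 210 + 3 = 288.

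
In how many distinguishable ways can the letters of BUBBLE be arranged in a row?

BUBBLE has 6 letters with B appearing 3 times.
Dividing 6! = 720 by 3! = 6 for the repeated letters gives 120.

120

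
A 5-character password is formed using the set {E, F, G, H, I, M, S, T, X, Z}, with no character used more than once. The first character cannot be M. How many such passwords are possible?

The first character has 10−1 = 9 choices (anything except M).
The remaining 4 characters are filled from the other 9 symbols without repetition: 9 × 8 × 7 × 6 = 3024.
Total: 9 × 3024 = 27216.

27216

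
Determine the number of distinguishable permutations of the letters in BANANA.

BANANA has 6 letters with A appearing 3 times and N appearing twice.
So there are 6! / (3!·2!) = 60 distinguishable arrangements.

60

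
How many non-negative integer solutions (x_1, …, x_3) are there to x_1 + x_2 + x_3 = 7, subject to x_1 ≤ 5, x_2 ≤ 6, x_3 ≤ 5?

Without the upper bounds there are C(9,2) = 36 ways to split 7 among 3 variables.
Subtract solutions that violate a single cap (substitute x_i' = x_i − (cap_i+1)): x_1 ≥ 6 gives C(3,2) = 3; x_2 ≥ 7 gives C(2,2) = 1; x_3 ≥ 6 gives C(3,2) = 3. Together 7.
No two caps can be exceeded simultaneously, so the pair terms are all 0.
By inclusion–exclusion the count is 36 − 7 + 0 = 29.

29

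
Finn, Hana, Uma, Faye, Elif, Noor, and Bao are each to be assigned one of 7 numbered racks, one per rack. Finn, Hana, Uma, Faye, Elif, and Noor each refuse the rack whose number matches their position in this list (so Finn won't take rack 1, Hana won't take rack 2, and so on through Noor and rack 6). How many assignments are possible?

2119

Let Aᵢ (for 1 ≤ i ≤ 6) be the placements that put person i in their forbidden rack. Any j of these fix j positions, leaving (7−j)! ways to fill the rest, and there are C(6,j) ways to pick which j.
By inclusion–exclusion, the number of valid placements is Σ_{j=0}^{6} (−1)^j C(6,j)·(7−j)!.
Computing: 5040 − 4320 + 1800 − 480 + 90 − 12 + 1 = 2119.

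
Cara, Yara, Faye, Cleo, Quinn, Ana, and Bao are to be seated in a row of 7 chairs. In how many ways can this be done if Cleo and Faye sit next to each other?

Glue Cleo and Faye into one block (2 internal orders), leaving 6 units to arrange in a row.
That gives 2 × 6! = 2 × 720 = 1440.

1440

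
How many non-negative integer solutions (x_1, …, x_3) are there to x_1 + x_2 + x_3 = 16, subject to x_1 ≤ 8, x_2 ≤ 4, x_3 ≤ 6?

By stars and bars, unrestricted non-negative solutions to x_1+…+x_3 = 16 number C(16+2,2) = 153.
Subtract solutions that violate a single cap (substitute x_i' = x_i − (cap_i+1)): x_1 ≥ 9 gives C(9,2) = 36; x_2 ≥ 5 gives C(13,2) = 78; x_3 ≥ 7 gives C(11,2) = 55. Together 169.
Add back pairs where two caps are both exceeded: 6 + 1 + 15 = 22.
By inclusion–exclusion the count is 153 − 169 + 22 = 6.

6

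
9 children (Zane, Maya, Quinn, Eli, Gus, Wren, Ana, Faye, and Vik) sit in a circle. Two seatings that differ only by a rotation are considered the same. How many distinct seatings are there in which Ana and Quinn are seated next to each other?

10080

Treat {Ana, Quinn} as one unit (2 internal orders) and seat the resulting 8 units around the table: (7)! circular arrangements.
So 2 × (7)! = 2 × 5040 = 10080.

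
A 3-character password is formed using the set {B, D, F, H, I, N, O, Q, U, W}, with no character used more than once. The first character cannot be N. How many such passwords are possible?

648

The first character has 10−1 = 9 choices (anything except N).
The remaining 2 characters are filled from the other 9 symbols without repetition: 9 × 8 = 72.
Total: 9 × 72 = 648.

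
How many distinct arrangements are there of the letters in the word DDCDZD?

30

DDCDZD has 6 letters with D appearing 4 times.
The number of distinct arrangements is 6!/(4!) = 720/24 = 30.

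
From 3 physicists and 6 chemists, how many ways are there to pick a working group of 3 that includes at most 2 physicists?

Split by how many physicists are chosen (0 through 2).
Sum: C(3,0)·C(6,3) + C(3,1)·C(6,2) + C(3,2)·C(6,1) = 20 + 45 + 18 = 83.

83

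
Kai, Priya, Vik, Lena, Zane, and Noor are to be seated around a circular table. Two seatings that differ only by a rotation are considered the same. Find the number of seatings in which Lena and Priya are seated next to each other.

Treat {Lena, Priya} as one unit (2 internal orders) and seat the resulting 5 units around the table: (4)! circular arrangements.
So 2 × (4)! = 2 × 24 = 48.

48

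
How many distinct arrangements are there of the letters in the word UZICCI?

Letter multiplicities in UZICCI: C×2, I×2, U×1, Z×1.
The number of distinct arrangements is 6!/(2!·2!) = 720/4 = 180.

180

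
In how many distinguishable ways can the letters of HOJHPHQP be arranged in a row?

3360

The 8 letters of HOJHPHQP have repeats: H appearing 3 times and P appearing twice.
The number of distinct arrangements is 8!/(3!·2!) = 40320/12 = 3360.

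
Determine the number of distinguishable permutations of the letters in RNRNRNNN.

56

Letter multiplicities in RNRNRNNN: N×5, R×3.
So there are 8! / (5!·3!) = 56 distinguishable arrangements.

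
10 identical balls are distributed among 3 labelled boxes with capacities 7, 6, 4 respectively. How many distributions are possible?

Ignoring the caps, the number of non-negative solutions to x_1+…+x_3 = 10 is C(12,2) = 66.
Subtract solutions that violate a single cap (substitute x_i' = x_i − (cap_i+1)): x_1 ≥ 8 gives C(4,2) = 6; x_2 ≥ 7 gives C(5,2) = 10; x_3 ≥ 5 gives C(7,2) = 21. Together 37.
No two caps can be exceeded simultaneously, so the pair terms are all 0.
By inclusion–exclusion the count is 66 − 37 + 0 = 29.

29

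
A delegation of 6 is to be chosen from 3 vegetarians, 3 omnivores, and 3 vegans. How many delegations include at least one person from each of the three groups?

Total 6-person selections from all 9: C(9,6) = 84.
Subtract selections that omit an entire group: no vegetarians → C(6,6) = 1; no omnivores → C(6,6) = 1; no vegans → C(6,6) = 1.
Add back selections omitting two groups (i.e. drawn from a single group): C(3,6) + C(3,6) + C(3,6) = 0.
By inclusion–exclusion: 84 − 3 + 0 = 81.

81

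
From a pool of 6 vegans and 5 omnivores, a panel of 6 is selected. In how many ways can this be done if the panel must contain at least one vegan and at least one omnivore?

With no constraint there are C(11,6) = 462 possible selections.
Selections missing a whole group: no vegans → C(5,6) = 0; no omnivores → C(6,6) = 1.
Both groups omitted at once is impossible, so 462 − 1 = 461.

461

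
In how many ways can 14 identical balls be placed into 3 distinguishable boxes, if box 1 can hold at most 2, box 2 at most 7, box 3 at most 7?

6

Ignoring the caps, the number of non-negative solutions to x_1+…+x_3 = 14 is C(16,2) = 120.
Subtract solutions that violate a single cap (substitute x_i' = x_i − (cap_i+1)): x_1 ≥ 3 gives C(13,2) = 78; x_2 ≥ 8 gives C(8,2) = 28; x_3 ≥ 8 gives C(8,2) = 28. Together 134.
Add back pairs where two caps are both exceeded: 10 + 10 + 0 = 20.
By inclusion–exclusion the count is 120 − 134 + 20 = 6.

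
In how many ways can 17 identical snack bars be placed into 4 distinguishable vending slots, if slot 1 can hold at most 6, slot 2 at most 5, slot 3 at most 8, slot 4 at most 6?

147

Ignoring the caps, the number of non-negative solutions to x_1+…+x_4 = 17 is C(20,3) = 1140.
Subtract solutions that violate a single cap (substitute x_i' = x_i − (cap_i+1)): x_1 ≥ 7 gives C(13,3) = 286; x_2 ≥ 6 gives C(14,3) = 364; x_3 ≥ 9 gives C(11,3) = 165; x_4 ≥ 7 gives C(13,3) = 286. Together 1101.
Add back pairs where two caps are both exceeded: 35 + 4 + 20 + 10 + 35 + 4 = 108.
By inclusion–exclusion the count is 1140 − 1101 + 108 = 147.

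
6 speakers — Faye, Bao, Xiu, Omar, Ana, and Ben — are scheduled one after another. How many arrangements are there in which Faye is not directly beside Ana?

480

There are 6! = 720 arrangements in all. If Faye and Ana are adjacent, merging them into one block gives 2·(5)! = 240 arrangements.
So 720 − 240 = 480 arrangements keep them apart.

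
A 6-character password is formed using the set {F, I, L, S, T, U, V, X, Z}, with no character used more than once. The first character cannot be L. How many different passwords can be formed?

The first character has 9−1 = 8 choices (anything except L).
The remaining 5 characters are filled from the other 8 symbols without repetition: 8 × 7 × 6 × 5 × 4 = 6720.
Total: 8 × 6720 = 53760.

53760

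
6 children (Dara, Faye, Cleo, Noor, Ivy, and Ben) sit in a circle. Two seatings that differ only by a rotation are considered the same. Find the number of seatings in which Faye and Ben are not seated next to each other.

All circular seatings of 6 people number (5)! = 120.
Those with Faye next to Ben: fuse the pair into one unit and seat 5 units around a circle — 2·(4)! = 48.
Subtracting, 120 − 48 = 72.

72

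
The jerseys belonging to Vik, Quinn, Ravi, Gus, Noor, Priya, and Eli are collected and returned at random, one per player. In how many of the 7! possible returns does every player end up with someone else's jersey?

1854

This is the derangement count D_7: permutations of 7 items with no fixed point.
By inclusion–exclusion this is Σ_{j=0}^{7} (−1)^j C(7,j)·(7−j)!.
Computing: 5040 − 5040 + 2520 − 840 + 210 − 42 + 7 − 1 = 1854.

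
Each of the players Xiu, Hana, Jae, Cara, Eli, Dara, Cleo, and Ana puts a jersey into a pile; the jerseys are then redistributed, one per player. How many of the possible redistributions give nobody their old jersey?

14833

Count assignments avoiding every fixed point. For any j of the 8 players fixed to their old jersey, the other 8−j can be arranged in (8−j)! ways.
By inclusion–exclusion this is Σ_{j=0}^{8} (−1)^j C(8,j)·(8−j)!.
Computing: 40320 − 40320 + 20160 − 6720 + 1680 − 336 + 56 − 8 + 1 = 14833.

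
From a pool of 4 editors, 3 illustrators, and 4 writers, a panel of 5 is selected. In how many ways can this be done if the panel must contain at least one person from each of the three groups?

364

Unrestricted: C(11,5) = 462 ways to pick any 5 of the 11.
Subtract selections that omit an entire group: no editors → C(7,5) = 21; no illustrators → C(8,5) = 56; no writers → C(7,5) = 21.
Add back selections omitting two groups (i.e. drawn from a single group): C(4,5) + C(3,5) + C(4,5) = 0.
By inclusion–exclusion: 462 − 98 + 0 = 364.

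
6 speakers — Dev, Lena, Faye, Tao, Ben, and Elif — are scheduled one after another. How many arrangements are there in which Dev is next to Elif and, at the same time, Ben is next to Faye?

Treat {Dev,Elif} as one block (2 orders) and {Ben,Faye} as another (2 orders).
That leaves 4 units to arrange: 2 × 2 × 4! = 4 × 24 = 96.

96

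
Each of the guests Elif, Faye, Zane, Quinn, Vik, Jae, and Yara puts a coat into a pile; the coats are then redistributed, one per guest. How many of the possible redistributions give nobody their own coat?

Count assignments avoiding every fixed point. For any j of the 7 guests fixed to their own coat, the other 7−j can be arranged in (7−j)! ways.
By inclusion–exclusion this is Σ_{j=0}^{7} (−1)^j C(7,j)·(7−j)!.
Computing: 5040 − 5040 + 2520 − 840 + 210 − 42 + 7 − 1 = 1854.

1854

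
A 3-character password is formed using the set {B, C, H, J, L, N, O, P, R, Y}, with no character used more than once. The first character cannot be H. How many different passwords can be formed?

The first character has 10−1 = 9 choices (anything except H).
The remaining 2 characters are filled from the other 9 symbols without repetition: 9 × 8 = 72.
Total: 9 × 72 = 648.

648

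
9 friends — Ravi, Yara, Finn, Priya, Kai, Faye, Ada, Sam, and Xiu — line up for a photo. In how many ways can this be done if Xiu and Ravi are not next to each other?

Of the 9! = 362880 arrangements, those with Xiu and Ravi adjacent number 2 × 8! = 80640 (treat the pair as a block with 2 internal orders).
So 362880 − 80640 = 282240 arrangements keep them apart.

282240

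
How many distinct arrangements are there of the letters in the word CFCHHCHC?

280

The 8 letters of CFCHHCHC have repeats: C appearing 4 times and H appearing 3 times.
Dividing 8! = 40320 by 4!·3! = 144 for the repeated letters gives 280.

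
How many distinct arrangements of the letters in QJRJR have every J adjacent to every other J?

Treat the 2 copies of J as a single block. The multiset to arrange is then {JJ, Q, R, R}, 4 items in all.
That gives (4)!/(2!) = 12 arrangements.

12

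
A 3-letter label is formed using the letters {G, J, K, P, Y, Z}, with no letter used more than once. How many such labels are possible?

120

With no repetition, fill the 3 letters in order: 6 choices, then 5, down to 4.
That product is 6 × 5 × 4 = 120.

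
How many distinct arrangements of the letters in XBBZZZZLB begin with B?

840

With the first slot taken by B, it remains to arrange the other 8 letters (XBZZZZLB).
Those 8 letters have B appearing twice and Z appearing 4 times, giving (8)!/(4!·2!) = 840.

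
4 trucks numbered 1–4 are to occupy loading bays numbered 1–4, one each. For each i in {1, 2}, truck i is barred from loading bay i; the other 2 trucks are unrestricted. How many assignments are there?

14

Let Aᵢ (for i ∈ {1, 2}) be the placements that put truck i in its forbidden loading bay. Any j of these fix j positions, leaving (4−j)! ways to fill the rest, and there are C(2,j) ways to pick which j.
By inclusion–exclusion, the number of valid placements is Σ_{j=0}^{2} (−1)^j C(2,j)·(4−j)!.
Computing: 24 − 12 + 2 = 14.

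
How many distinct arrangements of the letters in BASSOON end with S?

With the last slot taken by S, it remains to arrange the other 6 letters (BASOON).
Those 6 letters have O appearing twice, giving (6)!/(2!) = 360.

360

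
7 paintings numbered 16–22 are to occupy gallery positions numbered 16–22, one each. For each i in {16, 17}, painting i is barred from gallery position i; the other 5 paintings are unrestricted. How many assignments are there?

Let Aᵢ (for i ∈ {16, 17}) be the placements that put painting i in its forbidden gallery position. Any j of these fix j positions, leaving (7−j)! ways to fill the rest, and there are C(2,j) ways to pick which j.
By inclusion–exclusion, the number of valid placements is Σ_{j=0}^{2} (−1)^j C(2,j)·(7−j)!.
Computing: 5040 − 1440 + 120 = 3720.

3720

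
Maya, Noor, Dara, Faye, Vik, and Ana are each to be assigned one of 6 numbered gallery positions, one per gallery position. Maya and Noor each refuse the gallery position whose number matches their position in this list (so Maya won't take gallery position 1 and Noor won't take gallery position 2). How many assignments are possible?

Let Aᵢ (for i ∈ {1, 2}) be the placements that put person i in their forbidden gallery position. Any j of these fix j positions, leaving (6−j)! ways to fill the rest, and there are C(2,j) ways to pick which j.
By inclusion–exclusion, the number of valid placements is Σ_{j=0}^{2} (−1)^j C(2,j)·(6−j)!.
Computing: 720 − 240 + 24 = 504.

504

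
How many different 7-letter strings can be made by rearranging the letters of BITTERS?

2520

The 7 letters of BITTERS have repeats: T appearing twice.
The number of distinct arrangements is 7!/(2!) = 5040/2 = 2520.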